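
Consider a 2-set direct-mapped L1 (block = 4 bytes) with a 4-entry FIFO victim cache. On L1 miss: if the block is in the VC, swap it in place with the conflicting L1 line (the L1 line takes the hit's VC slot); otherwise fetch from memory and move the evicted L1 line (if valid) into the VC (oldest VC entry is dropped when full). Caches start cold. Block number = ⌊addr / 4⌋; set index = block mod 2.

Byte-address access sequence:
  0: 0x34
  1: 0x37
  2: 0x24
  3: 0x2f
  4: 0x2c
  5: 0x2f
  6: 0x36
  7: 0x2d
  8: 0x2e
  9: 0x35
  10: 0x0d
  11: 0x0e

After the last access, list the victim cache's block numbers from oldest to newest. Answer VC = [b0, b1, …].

#0 0x34→b13/s1 MISS; vc=[]
#1 0x37→b13/s1 L1-HIT; vc=[]
#2 0x24→b9/s1 MISS; vc=[13]
#3 0x2f→b11/s1 MISS; vc=[13,9]
#4 0x2c→b11/s1 L1-HIT; vc=[13,9]
#5 0x2f→b11/s1 L1-HIT; vc=[13,9]
#6 0x36→b13/s1 VC-HIT; vc=[11,9]
#7 0x2d→b11/s1 VC-HIT; vc=[13,9]
#8 0x2e→b11/s1 L1-HIT; vc=[13,9]
#9 0x35→b13/s1 VC-HIT; vc=[11,9]
#10 0xd→b3/s1 MISS; vc=[11,9,13]
#11 0xe→b3/s1 L1-HIT; vc=[11,9,13]

VC = [11, 9, 13]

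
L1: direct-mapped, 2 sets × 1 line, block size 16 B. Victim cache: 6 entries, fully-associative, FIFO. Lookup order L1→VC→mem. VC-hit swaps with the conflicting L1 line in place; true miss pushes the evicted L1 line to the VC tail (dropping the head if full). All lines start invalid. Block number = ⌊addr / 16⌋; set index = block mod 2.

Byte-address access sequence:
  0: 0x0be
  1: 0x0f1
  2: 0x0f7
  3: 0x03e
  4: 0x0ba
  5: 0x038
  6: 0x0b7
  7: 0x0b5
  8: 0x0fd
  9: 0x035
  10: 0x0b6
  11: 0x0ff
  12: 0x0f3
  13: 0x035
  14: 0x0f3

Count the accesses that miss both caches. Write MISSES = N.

#0 0xbe→b11/s1 MISS; vc=[]
#1 0xf1→b15/s1 MISS; vc=[11]
#2 0xf7→b15/s1 L1-HIT; vc=[11]
#3 0x3e→b3/s1 MISS; vc=[11,15]
#4 0xba→b11/s1 VC-HIT; vc=[3,15]
#5 0x38→b3/s1 VC-HIT; vc=[11,15]
#6 0xb7→b11/s1 VC-HIT; vc=[3,15]
#7 0xb5→b11/s1 L1-HIT; vc=[3,15]
#8 0xfd→b15/s1 VC-HIT; vc=[3,11]
#9 0x35→b3/s1 VC-HIT; vc=[15,11]
#10 0xb6→b11/s1 VC-HIT; vc=[15,3]
#11 0xff→b15/s1 VC-HIT; vc=[11,3]
#12 0xf3→b15/s1 L1-HIT; vc=[11,3]
#13 0x35→b3/s1 VC-HIT; vc=[11,15]
#14 0xf3→b15/s1 VC-HIT; vc=[11,3]

MISSES = 3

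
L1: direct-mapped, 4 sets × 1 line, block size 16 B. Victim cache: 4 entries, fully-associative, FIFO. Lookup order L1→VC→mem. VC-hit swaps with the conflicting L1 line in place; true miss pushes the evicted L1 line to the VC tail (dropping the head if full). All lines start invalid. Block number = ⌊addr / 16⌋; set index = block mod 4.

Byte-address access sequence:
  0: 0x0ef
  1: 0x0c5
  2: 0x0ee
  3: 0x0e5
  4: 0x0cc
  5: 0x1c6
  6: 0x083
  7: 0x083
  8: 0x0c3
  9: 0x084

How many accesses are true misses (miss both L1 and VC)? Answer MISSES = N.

0: 0xef (blk 14, set 2) → MISS  vc=[]
1: 0xc5 (blk 12, set 0) → MISS  vc=[]
2: 0xee (blk 14, set 2) → L1-HIT  vc=[]
3: 0xe5 (blk 14, set 2) → L1-HIT  vc=[]
4: 0xcc (blk 12, set 0) → L1-HIT  vc=[]
5: 0x1c6 (blk 28, set 0) → MISS  vc=[12]
6: 0x83 (blk 8, set 0) → MISS  vc=[12, 28]
7: 0x83 (blk 8, set 0) → L1-HIT  vc=[12, 28]
8: 0xc3 (blk 12, set 0) → VC-HIT  vc=[8, 28]
9: 0x84 (blk 8, set 0) → VC-HIT  vc=[12, 28]

MISSES = 4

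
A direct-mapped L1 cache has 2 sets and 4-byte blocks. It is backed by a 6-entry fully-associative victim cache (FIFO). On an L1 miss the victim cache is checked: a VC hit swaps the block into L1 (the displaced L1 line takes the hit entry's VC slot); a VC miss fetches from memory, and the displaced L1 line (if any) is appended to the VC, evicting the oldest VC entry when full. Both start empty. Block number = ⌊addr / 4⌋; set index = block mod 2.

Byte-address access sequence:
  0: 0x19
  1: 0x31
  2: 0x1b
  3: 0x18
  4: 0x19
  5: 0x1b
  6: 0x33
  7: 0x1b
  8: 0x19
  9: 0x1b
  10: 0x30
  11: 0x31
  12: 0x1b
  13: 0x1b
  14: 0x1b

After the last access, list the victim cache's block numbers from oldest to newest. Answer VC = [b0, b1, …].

  [0] addr=0x19 blk=6 s=0: MISS | VC []
  [1] addr=0x31 blk=12 s=0: MISS | VC [6]
  [2] addr=0x1b blk=6 s=0: VC-HIT | VC [12]
  [3] addr=0x18 blk=6 s=0: L1-HIT | VC [12]
  [4] addr=0x19 blk=6 s=0: L1-HIT | VC [12]
  [5] addr=0x1b blk=6 s=0: L1-HIT | VC [12]
  [6] addr=0x33 blk=12 s=0: VC-HIT | VC [6]
  [7] addr=0x1b blk=6 s=0: VC-HIT | VC [12]
  [8] addr=0x19 blk=6 s=0: L1-HIT | VC [12]
  [9] addr=0x1b blk=6 s=0: L1-HIT | VC [12]
  [10] addr=0x30 blk=12 s=0: VC-HIT | VC [6]
  [11] addr=0x31 blk=12 s=0: L1-HIT | VC [6]
  [12] addr=0x1b blk=6 s=0: VC-HIT | VC [12]
  [13] addr=0x1b blk=6 s=0: L1-HIT | VC [12]
  [14] addr=0x1b blk=6 s=0: L1-HIT | VC [12]

VC = [12]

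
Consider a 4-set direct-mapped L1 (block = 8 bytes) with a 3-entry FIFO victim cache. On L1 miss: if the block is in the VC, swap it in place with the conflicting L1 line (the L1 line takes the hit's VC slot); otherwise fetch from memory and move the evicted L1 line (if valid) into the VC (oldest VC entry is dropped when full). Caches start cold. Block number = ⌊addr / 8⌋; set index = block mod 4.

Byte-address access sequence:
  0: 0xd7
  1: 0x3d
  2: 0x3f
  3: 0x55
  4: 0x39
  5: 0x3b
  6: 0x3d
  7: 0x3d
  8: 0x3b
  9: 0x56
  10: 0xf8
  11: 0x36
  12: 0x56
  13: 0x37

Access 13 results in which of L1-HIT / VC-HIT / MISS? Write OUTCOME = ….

OUTCOME = VC-HIT

  [0] addr=0xd7 blk=26 s=2: MISS | VC []
  [1] addr=0x3d blk=7 s=3: MISS | VC []
  [2] addr=0x3f blk=7 s=3: L1-HIT | VC []
  [3] addr=0x55 blk=10 s=2: MISS | VC [26]
  [4] addr=0x39 blk=7 s=3: L1-HIT | VC [26]
  [5] addr=0x3b blk=7 s=3: L1-HIT | VC [26]
  [6] addr=0x3d blk=7 s=3: L1-HIT | VC [26]
  [7] addr=0x3d blk=7 s=3: L1-HIT | VC [26]
  [8] addr=0x3b blk=7 s=3: L1-HIT | VC [26]
  [9] addr=0x56 blk=10 s=2: L1-HIT | VC [26]
  [10] addr=0xf8 blk=31 s=3: MISS | VC [26, 7]
  [11] addr=0x36 blk=6 s=2: MISS | VC [26, 7, 10]
  [12] addr=0x56 blk=10 s=2: VC-HIT | VC [26, 7, 6]
  [13] addr=0x37 blk=6 s=2: VC-HIT | VC [26, 7, 10]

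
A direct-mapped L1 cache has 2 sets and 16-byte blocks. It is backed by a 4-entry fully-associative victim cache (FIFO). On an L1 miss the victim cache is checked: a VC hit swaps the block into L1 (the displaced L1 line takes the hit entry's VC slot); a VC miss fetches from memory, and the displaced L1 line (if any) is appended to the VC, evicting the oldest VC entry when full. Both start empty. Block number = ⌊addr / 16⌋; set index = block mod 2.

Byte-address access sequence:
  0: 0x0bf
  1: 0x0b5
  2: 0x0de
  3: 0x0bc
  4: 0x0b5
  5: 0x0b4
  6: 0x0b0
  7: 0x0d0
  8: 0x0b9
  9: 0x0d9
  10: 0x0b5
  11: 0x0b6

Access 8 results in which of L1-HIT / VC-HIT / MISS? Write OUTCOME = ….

0: 0xbf (blk 11, set 1) → MISS  vc=[]
1: 0xb5 (blk 11, set 1) → L1-HIT  vc=[]
2: 0xde (blk 13, set 1) → MISS  vc=[11]
3: 0xbc (blk 11, set 1) → VC-HIT  vc=[13]
4: 0xb5 (blk 11, set 1) → L1-HIT  vc=[13]
5: 0xb4 (blk 11, set 1) → L1-HIT  vc=[13]
6: 0xb0 (blk 11, set 1) → L1-HIT  vc=[13]
7: 0xd0 (blk 13, set 1) → VC-HIT  vc=[11]
8: 0xb9 (blk 11, set 1) → VC-HIT  vc=[13]
9: 0xd9 (blk 13, set 1) → VC-HIT  vc=[11]
10: 0xb5 (blk 11, set 1) → VC-HIT  vc=[13]
11: 0xb6 (blk 11, set 1) → L1-HIT  vc=[13]

OUTCOME = VC-HIT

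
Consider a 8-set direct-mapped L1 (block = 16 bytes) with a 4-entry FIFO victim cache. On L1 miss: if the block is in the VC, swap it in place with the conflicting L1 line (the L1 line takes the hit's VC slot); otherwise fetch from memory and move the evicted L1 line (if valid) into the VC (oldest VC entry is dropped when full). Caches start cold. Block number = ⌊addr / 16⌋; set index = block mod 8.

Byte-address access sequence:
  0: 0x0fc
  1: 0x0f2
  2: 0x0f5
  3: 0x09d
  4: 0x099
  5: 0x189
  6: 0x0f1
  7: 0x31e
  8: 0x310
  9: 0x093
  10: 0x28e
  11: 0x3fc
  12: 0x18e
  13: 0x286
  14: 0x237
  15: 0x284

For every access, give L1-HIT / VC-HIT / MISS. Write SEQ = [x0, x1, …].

0: 0xfc (blk 15, set 7) → MISS  vc=[]
1: 0xf2 (blk 15, set 7) → L1-HIT  vc=[]
2: 0xf5 (blk 15, set 7) → L1-HIT  vc=[]
3: 0x9d (blk 9, set 1) → MISS  vc=[]
4: 0x99 (blk 9, set 1) → L1-HIT  vc=[]
5: 0x189 (blk 24, set 0) → MISS  vc=[]
6: 0xf1 (blk 15, set 7) → L1-HIT  vc=[]
7: 0x31e (blk 49, set 1) → MISS  vc=[9]
8: 0x310 (blk 49, set 1) → L1-HIT  vc=[9]
9: 0x93 (blk 9, set 1) → VC-HIT  vc=[49]
10: 0x28e (blk 40, set 0) → MISS  vc=[49, 24]
11: 0x3fc (blk 63, set 7) → MISS  vc=[49, 24, 15]
12: 0x18e (blk 24, set 0) → VC-HIT  vc=[49, 40, 15]
13: 0x286 (blk 40, set 0) → VC-HIT  vc=[49, 24, 15]
14: 0x237 (blk 35, set 3) → MISS  vc=[49, 24, 15]
15: 0x284 (blk 40, set 0) → L1-HIT  vc=[49, 24, 15]

SEQ = [MISS, L1-HIT, L1-HIT, MISS, L1-HIT, MISS, L1-HIT, MISS, L1-HIT, VC-HIT, MISS, MISS, VC-HIT, VC-HIT, MISS, L1-HIT]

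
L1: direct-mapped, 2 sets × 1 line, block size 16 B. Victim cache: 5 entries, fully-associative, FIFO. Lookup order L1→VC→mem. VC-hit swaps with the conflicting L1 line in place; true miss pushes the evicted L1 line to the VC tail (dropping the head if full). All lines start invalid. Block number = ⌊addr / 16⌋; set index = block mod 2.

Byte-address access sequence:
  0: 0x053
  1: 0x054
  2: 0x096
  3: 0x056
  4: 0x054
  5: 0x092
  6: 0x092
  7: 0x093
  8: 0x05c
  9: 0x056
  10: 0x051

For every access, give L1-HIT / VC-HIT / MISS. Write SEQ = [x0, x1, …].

SEQ = [MISS, L1-HIT, MISS, VC-HIT, L1-HIT, VC-HIT, L1-HIT, L1-HIT, VC-HIT, L1-HIT, L1-HIT]

0: 0x53 (blk 5, set 1) → MISS  vc=[]
1: 0x54 (blk 5, set 1) → L1-HIT  vc=[]
2: 0x96 (blk 9, set 1) → MISS  vc=[5]
3: 0x56 (blk 5, set 1) → VC-HIT  vc=[9]
4: 0x54 (blk 5, set 1) → L1-HIT  vc=[9]
5: 0x92 (blk 9, set 1) → VC-HIT  vc=[5]
6: 0x92 (blk 9, set 1) → L1-HIT  vc=[5]
7: 0x93 (blk 9, set 1) → L1-HIT  vc=[5]
8: 0x5c (blk 5, set 1) → VC-HIT  vc=[9]
9: 0x56 (blk 5, set 1) → L1-HIT  vc=[9]
10: 0x51 (blk 5, set 1) → L1-HIT  vc=[9]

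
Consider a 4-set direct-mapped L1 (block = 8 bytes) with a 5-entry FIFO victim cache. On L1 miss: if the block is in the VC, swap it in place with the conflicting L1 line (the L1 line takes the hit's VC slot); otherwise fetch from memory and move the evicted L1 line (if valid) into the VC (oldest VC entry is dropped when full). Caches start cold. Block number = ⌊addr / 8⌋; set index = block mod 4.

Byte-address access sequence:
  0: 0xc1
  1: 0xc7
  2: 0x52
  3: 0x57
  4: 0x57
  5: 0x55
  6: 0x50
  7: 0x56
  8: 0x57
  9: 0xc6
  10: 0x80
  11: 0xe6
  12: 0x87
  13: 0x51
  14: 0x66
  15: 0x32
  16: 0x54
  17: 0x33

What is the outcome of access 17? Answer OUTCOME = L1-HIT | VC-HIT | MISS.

#0 0xc1→b24/s0 MISS; vc=[]
#1 0xc7→b24/s0 L1-HIT; vc=[]
#2 0x52→b10/s2 MISS; vc=[]
#3 0x57→b10/s2 L1-HIT; vc=[]
#4 0x57→b10/s2 L1-HIT; vc=[]
#5 0x55→b10/s2 L1-HIT; vc=[]
#6 0x50→b10/s2 L1-HIT; vc=[]
#7 0x56→b10/s2 L1-HIT; vc=[]
#8 0x57→b10/s2 L1-HIT; vc=[]
#9 0xc6→b24/s0 L1-HIT; vc=[]
#10 0x80→b16/s0 MISS; vc=[24]
#11 0xe6→b28/s0 MISS; vc=[24,16]
#12 0x87→b16/s0 VC-HIT; vc=[24,28]
#13 0x51→b10/s2 L1-HIT; vc=[24,28]
#14 0x66→b12/s0 MISS; vc=[24,28,16]
#15 0x32→b6/s2 MISS; vc=[24,28,16,10]
#16 0x54→b10/s2 VC-HIT; vc=[24,28,16,6]
#17 0x33→b6/s2 VC-HIT; vc=[24,28,16,10]

OUTCOME = VC-HIT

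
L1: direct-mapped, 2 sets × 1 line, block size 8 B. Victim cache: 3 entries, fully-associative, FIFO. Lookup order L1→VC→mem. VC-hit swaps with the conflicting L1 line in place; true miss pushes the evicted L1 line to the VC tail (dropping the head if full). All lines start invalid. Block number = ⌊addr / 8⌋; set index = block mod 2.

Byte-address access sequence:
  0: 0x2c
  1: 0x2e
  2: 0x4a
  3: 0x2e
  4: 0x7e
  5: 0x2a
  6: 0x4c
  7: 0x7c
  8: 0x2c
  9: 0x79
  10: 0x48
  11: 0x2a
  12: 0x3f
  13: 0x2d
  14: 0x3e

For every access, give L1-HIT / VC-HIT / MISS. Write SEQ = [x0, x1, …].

SEQ = [MISS, L1-HIT, MISS, VC-HIT, MISS, VC-HIT, VC-HIT, VC-HIT, VC-HIT, VC-HIT, VC-HIT, VC-HIT, MISS, VC-HIT, VC-HIT]

0: 0x2c (blk 5, set 1) → MISS  vc=[]
1: 0x2e (blk 5, set 1) → L1-HIT  vc=[]
2: 0x4a (blk 9, set 1) → MISS  vc=[5]
3: 0x2e (blk 5, set 1) → VC-HIT  vc=[9]
4: 0x7e (blk 15, set 1) → MISS  vc=[9, 5]
5: 0x2a (blk 5, set 1) → VC-HIT  vc=[9, 15]
6: 0x4c (blk 9, set 1) → VC-HIT  vc=[5, 15]
7: 0x7c (blk 15, set 1) → VC-HIT  vc=[5, 9]
8: 0x2c (blk 5, set 1) → VC-HIT  vc=[15, 9]
9: 0x79 (blk 15, set 1) → VC-HIT  vc=[5, 9]
10: 0x48 (blk 9, set 1) → VC-HIT  vc=[5, 15]
11: 0x2a (blk 5, set 1) → VC-HIT  vc=[9, 15]
12: 0x3f (blk 7, set 1) → MISS  vc=[9, 15, 5]
13: 0x2d (blk 5, set 1) → VC-HIT  vc=[9, 15, 7]
14: 0x3e (blk 7, set 1) → VC-HIT  vc=[9, 15, 5]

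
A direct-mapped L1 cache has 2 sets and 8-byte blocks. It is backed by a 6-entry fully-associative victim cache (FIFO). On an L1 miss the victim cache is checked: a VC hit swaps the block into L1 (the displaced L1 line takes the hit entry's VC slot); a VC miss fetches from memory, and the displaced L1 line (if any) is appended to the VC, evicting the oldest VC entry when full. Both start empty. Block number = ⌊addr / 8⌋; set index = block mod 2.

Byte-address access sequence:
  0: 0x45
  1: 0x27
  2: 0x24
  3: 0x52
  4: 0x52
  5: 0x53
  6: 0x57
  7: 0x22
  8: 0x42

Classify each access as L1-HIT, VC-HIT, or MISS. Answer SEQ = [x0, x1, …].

SEQ = [MISS, MISS, L1-HIT, MISS, L1-HIT, L1-HIT, L1-HIT, VC-HIT, VC-HIT]

0: 0x45 (blk 8, set 0) → MISS  vc=[]
1: 0x27 (blk 4, set 0) → MISS  vc=[8]
2: 0x24 (blk 4, set 0) → L1-HIT  vc=[8]
3: 0x52 (blk 10, set 0) → MISS  vc=[8, 4]
4: 0x52 (blk 10, set 0) → L1-HIT  vc=[8, 4]
5: 0x53 (blk 10, set 0) → L1-HIT  vc=[8, 4]
6: 0x57 (blk 10, set 0) → L1-HIT  vc=[8, 4]
7: 0x22 (blk 4, set 0) → VC-HIT  vc=[8, 10]
8: 0x42 (blk 8, set 0) → VC-HIT  vc=[4, 10]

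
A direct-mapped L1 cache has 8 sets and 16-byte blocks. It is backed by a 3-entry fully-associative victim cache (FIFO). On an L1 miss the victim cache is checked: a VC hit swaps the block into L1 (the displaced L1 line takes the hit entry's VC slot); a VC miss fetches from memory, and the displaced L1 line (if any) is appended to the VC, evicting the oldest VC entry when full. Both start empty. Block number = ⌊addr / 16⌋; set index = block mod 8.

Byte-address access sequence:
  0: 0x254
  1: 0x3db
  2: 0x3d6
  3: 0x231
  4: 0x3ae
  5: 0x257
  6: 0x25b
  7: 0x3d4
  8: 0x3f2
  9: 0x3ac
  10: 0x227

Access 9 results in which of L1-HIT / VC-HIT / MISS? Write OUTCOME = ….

  [0] addr=0x254 blk=37 s=5: MISS | VC []
  [1] addr=0x3db blk=61 s=5: MISS | VC [37]
  [2] addr=0x3d6 blk=61 s=5: L1-HIT | VC [37]
  [3] addr=0x231 blk=35 s=3: MISS | VC [37]
  [4] addr=0x3ae blk=58 s=2: MISS | VC [37]
  [5] addr=0x257 blk=37 s=5: VC-HIT | VC [61]
  [6] addr=0x25b blk=37 s=5: L1-HIT | VC [61]
  [7] addr=0x3d4 blk=61 s=5: VC-HIT | VC [37]
  [8] addr=0x3f2 blk=63 s=7: MISS | VC [37]
  [9] addr=0x3ac blk=58 s=2: L1-HIT | VC [37]
  [10] addr=0x227 blk=34 s=2: MISS | VC [37, 58]

OUTCOME = L1-HIT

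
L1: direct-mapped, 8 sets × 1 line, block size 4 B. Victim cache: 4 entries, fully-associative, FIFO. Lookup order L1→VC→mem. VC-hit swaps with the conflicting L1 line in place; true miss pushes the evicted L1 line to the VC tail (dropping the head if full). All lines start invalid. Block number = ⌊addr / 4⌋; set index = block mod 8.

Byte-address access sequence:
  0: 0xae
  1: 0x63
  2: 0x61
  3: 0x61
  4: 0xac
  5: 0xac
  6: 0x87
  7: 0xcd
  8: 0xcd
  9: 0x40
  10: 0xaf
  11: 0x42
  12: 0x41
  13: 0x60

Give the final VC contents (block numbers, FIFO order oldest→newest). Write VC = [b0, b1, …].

  [0] addr=0xae blk=43 s=3: MISS | VC []
  [1] addr=0x63 blk=24 s=0: MISS | VC []
  [2] addr=0x61 blk=24 s=0: L1-HIT | VC []
  [3] addr=0x61 blk=24 s=0: L1-HIT | VC []
  [4] addr=0xac blk=43 s=3: L1-HIT | VC []
  [5] addr=0xac blk=43 s=3: L1-HIT | VC []
  [6] addr=0x87 blk=33 s=1: MISS | VC []
  [7] addr=0xcd blk=51 s=3: MISS | VC [43]
  [8] addr=0xcd blk=51 s=3: L1-HIT | VC [43]
  [9] addr=0x40 blk=16 s=0: MISS | VC [43, 24]
  [10] addr=0xaf blk=43 s=3: VC-HIT | VC [51, 24]
  [11] addr=0x42 blk=16 s=0: L1-HIT | VC [51, 24]
  [12] addr=0x41 blk=16 s=0: L1-HIT | VC [51, 24]
  [13] addr=0x60 blk=24 s=0: VC-HIT | VC [51, 16]

VC = [51, 16]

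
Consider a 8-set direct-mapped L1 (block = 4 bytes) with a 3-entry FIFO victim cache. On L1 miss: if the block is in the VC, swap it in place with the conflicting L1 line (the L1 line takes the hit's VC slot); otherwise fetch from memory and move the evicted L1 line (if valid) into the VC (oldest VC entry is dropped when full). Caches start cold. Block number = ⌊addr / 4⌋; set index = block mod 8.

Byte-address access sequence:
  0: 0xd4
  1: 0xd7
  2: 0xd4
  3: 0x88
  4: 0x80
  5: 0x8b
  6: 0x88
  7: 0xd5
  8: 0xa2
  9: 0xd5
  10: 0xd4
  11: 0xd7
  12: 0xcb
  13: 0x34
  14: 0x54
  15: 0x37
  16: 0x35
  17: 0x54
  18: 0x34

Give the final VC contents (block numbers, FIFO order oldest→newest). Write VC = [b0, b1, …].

VC = [34, 53, 21]

0: 0xd4 (blk 53, set 5) → MISS  vc=[]
1: 0xd7 (blk 53, set 5) → L1-HIT  vc=[]
2: 0xd4 (blk 53, set 5) → L1-HIT  vc=[]
3: 0x88 (blk 34, set 2) → MISS  vc=[]
4: 0x80 (blk 32, set 0) → MISS  vc=[]
5: 0x8b (blk 34, set 2) → L1-HIT  vc=[]
6: 0x88 (blk 34, set 2) → L1-HIT  vc=[]
7: 0xd5 (blk 53, set 5) → L1-HIT  vc=[]
8: 0xa2 (blk 40, set 0) → MISS  vc=[32]
9: 0xd5 (blk 53, set 5) → L1-HIT  vc=[32]
10: 0xd4 (blk 53, set 5) → L1-HIT  vc=[32]
11: 0xd7 (blk 53, set 5) → L1-HIT  vc=[32]
12: 0xcb (blk 50, set 2) → MISS  vc=[32, 34]
13: 0x34 (blk 13, set 5) → MISS  vc=[32, 34, 53]
14: 0x54 (blk 21, set 5) → MISS  vc=[34, 53, 13]
15: 0x37 (blk 13, set 5) → VC-HIT  vc=[34, 53, 21]
16: 0x35 (blk 13, set 5) → L1-HIT  vc=[34, 53, 21]
17: 0x54 (blk 21, set 5) → VC-HIT  vc=[34, 53, 13]
18: 0x34 (blk 13, set 5) → VC-HIT  vc=[34, 53, 21]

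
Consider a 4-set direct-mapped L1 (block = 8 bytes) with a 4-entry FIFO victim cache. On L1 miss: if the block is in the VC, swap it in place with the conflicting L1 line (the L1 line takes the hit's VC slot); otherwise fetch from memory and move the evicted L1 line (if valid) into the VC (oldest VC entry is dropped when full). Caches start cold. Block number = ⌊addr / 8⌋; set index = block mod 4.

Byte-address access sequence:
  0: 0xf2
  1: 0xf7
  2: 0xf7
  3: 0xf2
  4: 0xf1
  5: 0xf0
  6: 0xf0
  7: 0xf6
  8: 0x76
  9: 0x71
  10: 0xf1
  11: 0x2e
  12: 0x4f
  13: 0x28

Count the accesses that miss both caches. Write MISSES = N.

MISSES = 4

#0 0xf2→b30/s2 MISS; vc=[]
#1 0xf7→b30/s2 L1-HIT; vc=[]
#2 0xf7→b30/s2 L1-HIT; vc=[]
#3 0xf2→b30/s2 L1-HIT; vc=[]
#4 0xf1→b30/s2 L1-HIT; vc=[]
#5 0xf0→b30/s2 L1-HIT; vc=[]
#6 0xf0→b30/s2 L1-HIT; vc=[]
#7 0xf6→b30/s2 L1-HIT; vc=[]
#8 0x76→b14/s2 MISS; vc=[30]
#9 0x71→b14/s2 L1-HIT; vc=[30]
#10 0xf1→b30/s2 VC-HIT; vc=[14]
#11 0x2e→b5/s1 MISS; vc=[14]
#12 0x4f→b9/s1 MISS; vc=[14,5]
#13 0x28→b5/s1 VC-HIT; vc=[14,9]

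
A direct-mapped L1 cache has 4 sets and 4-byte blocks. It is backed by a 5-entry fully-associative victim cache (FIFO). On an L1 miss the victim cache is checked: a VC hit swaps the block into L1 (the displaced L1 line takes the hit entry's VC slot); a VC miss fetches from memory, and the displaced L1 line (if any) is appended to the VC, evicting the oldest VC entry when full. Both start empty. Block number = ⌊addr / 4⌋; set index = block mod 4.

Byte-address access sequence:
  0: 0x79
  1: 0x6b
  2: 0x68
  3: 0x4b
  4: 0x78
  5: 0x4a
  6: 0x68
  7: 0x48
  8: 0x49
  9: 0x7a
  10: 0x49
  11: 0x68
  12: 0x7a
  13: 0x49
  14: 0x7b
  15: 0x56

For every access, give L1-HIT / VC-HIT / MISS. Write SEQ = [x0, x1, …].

SEQ = [MISS, MISS, L1-HIT, MISS, VC-HIT, VC-HIT, VC-HIT, VC-HIT, L1-HIT, VC-HIT, VC-HIT, VC-HIT, VC-HIT, VC-HIT, VC-HIT, MISS]

0: 0x79 (blk 30, set 2) → MISS  vc=[]
1: 0x6b (blk 26, set 2) → MISS  vc=[30]
2: 0x68 (blk 26, set 2) → L1-HIT  vc=[30]
3: 0x4b (blk 18, set 2) → MISS  vc=[30, 26]
4: 0x78 (blk 30, set 2) → VC-HIT  vc=[18, 26]
5: 0x4a (blk 18, set 2) → VC-HIT  vc=[30, 26]
6: 0x68 (blk 26, set 2) → VC-HIT  vc=[30, 18]
7: 0x48 (blk 18, set 2) → VC-HIT  vc=[30, 26]
8: 0x49 (blk 18, set 2) → L1-HIT  vc=[30, 26]
9: 0x7a (blk 30, set 2) → VC-HIT  vc=[18, 26]
10: 0x49 (blk 18, set 2) → VC-HIT  vc=[30, 26]
11: 0x68 (blk 26, set 2) → VC-HIT  vc=[30, 18]
12: 0x7a (blk 30, set 2) → VC-HIT  vc=[26, 18]
13: 0x49 (blk 18, set 2) → VC-HIT  vc=[26, 30]
14: 0x7b (blk 30, set 2) → VC-HIT  vc=[26, 18]
15: 0x56 (blk 21, set 1) → MISS  vc=[26, 18]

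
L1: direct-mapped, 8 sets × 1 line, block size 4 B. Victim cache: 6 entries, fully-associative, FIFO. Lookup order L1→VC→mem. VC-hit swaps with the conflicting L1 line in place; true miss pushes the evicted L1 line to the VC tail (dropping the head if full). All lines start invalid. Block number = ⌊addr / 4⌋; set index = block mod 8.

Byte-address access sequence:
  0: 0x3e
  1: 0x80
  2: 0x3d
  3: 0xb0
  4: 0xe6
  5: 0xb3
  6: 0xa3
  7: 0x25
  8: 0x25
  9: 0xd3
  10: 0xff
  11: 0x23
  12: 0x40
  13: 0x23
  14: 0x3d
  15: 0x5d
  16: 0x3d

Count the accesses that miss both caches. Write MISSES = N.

  [0] addr=0x3e blk=15 s=7: MISS | VC []
  [1] addr=0x80 blk=32 s=0: MISS | VC []
  [2] addr=0x3d blk=15 s=7: L1-HIT | VC []
  [3] addr=0xb0 blk=44 s=4: MISS | VC []
  [4] addr=0xe6 blk=57 s=1: MISS | VC []
  [5] addr=0xb3 blk=44 s=4: L1-HIT | VC []
  [6] addr=0xa3 blk=40 s=0: MISS | VC [32]
  [7] addr=0x25 blk=9 s=1: MISS | VC [32, 57]
  [8] addr=0x25 blk=9 s=1: L1-HIT | VC [32, 57]
  [9] addr=0xd3 blk=52 s=4: MISS | VC [32, 57, 44]
  [10] addr=0xff blk=63 s=7: MISS | VC [32, 57, 44, 15]
  [11] addr=0x23 blk=8 s=0: MISS | VC [32, 57, 44, 15, 40]
  [12] addr=0x40 blk=16 s=0: MISS | VC [32, 57, 44, 15, 40, 8]
  [13] addr=0x23 blk=8 s=0: VC-HIT | VC [32, 57, 44, 15, 40, 16]
  [14] addr=0x3d blk=15 s=7: VC-HIT | VC [32, 57, 44, 63, 40, 16]
  [15] addr=0x5d blk=23 s=7: MISS | VC [57, 44, 63, 40, 16, 15]
  [16] addr=0x3d blk=15 s=7: VC-HIT | VC [57, 44, 63, 40, 16, 23]

MISSES = 11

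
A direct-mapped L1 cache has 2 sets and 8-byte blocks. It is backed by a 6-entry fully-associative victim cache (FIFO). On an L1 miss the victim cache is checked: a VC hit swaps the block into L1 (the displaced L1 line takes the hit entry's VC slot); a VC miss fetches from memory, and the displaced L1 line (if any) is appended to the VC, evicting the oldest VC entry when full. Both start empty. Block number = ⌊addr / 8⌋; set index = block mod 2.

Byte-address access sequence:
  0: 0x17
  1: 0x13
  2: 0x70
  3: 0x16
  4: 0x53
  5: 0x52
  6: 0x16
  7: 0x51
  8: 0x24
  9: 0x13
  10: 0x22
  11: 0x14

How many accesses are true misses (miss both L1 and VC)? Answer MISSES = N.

  [0] addr=0x17 blk=2 s=0: MISS | VC []
  [1] addr=0x13 blk=2 s=0: L1-HIT | VC []
  [2] addr=0x70 blk=14 s=0: MISS | VC [2]
  [3] addr=0x16 blk=2 s=0: VC-HIT | VC [14]
  [4] addr=0x53 blk=10 s=0: MISS | VC [14, 2]
  [5] addr=0x52 blk=10 s=0: L1-HIT | VC [14, 2]
  [6] addr=0x16 blk=2 s=0: VC-HIT | VC [14, 10]
  [7] addr=0x51 blk=10 s=0: VC-HIT | VC [14, 2]
  [8] addr=0x24 blk=4 s=0: MISS | VC [14, 2, 10]
  [9] addr=0x13 blk=2 s=0: VC-HIT | VC [14, 4, 10]
  [10] addr=0x22 blk=4 s=0: VC-HIT | VC [14, 2, 10]
  [11] addr=0x14 blk=2 s=0: VC-HIT | VC [14, 4, 10]

MISSES = 4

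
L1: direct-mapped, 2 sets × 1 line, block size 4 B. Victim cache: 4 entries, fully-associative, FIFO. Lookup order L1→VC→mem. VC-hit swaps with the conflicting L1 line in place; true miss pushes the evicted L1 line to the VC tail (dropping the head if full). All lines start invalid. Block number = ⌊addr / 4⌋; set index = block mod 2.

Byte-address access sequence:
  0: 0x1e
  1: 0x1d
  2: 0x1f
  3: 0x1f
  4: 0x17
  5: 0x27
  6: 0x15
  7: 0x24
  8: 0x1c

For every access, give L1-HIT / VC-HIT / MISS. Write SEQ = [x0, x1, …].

SEQ = [MISS, L1-HIT, L1-HIT, L1-HIT, MISS, MISS, VC-HIT, VC-HIT, VC-HIT]

0: 0x1e (blk 7, set 1) → MISS  vc=[]
1: 0x1d (blk 7, set 1) → L1-HIT  vc=[]
2: 0x1f (blk 7, set 1) → L1-HIT  vc=[]
3: 0x1f (blk 7, set 1) → L1-HIT  vc=[]
4: 0x17 (blk 5, set 1) → MISS  vc=[7]
5: 0x27 (blk 9, set 1) → MISS  vc=[7, 5]
6: 0x15 (blk 5, set 1) → VC-HIT  vc=[7, 9]
7: 0x24 (blk 9, set 1) → VC-HIT  vc=[7, 5]
8: 0x1c (blk 7, set 1) → VC-HIT  vc=[9, 5]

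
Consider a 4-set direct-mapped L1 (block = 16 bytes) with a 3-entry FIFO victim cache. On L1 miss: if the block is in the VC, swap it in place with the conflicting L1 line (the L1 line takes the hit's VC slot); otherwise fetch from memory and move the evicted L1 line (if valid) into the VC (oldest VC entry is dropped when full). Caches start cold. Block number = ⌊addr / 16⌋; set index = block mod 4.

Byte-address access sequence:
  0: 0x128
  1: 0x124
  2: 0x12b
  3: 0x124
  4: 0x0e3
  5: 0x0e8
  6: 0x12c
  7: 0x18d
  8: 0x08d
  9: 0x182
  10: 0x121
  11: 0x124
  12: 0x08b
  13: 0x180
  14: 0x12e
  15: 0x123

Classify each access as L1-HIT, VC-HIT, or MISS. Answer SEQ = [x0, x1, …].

SEQ = [MISS, L1-HIT, L1-HIT, L1-HIT, MISS, L1-HIT, VC-HIT, MISS, MISS, VC-HIT, L1-HIT, L1-HIT, VC-HIT, VC-HIT, L1-HIT, L1-HIT]

  [0] addr=0x128 blk=18 s=2: MISS | VC []
  [1] addr=0x124 blk=18 s=2: L1-HIT | VC []
  [2] addr=0x12b blk=18 s=2: L1-HIT | VC []
  [3] addr=0x124 blk=18 s=2: L1-HIT | VC []
  [4] addr=0xe3 blk=14 s=2: MISS | VC [18]
  [5] addr=0xe8 blk=14 s=2: L1-HIT | VC [18]
  [6] addr=0x12c blk=18 s=2: VC-HIT | VC [14]
  [7] addr=0x18d blk=24 s=0: MISS | VC [14]
  [8] addr=0x8d blk=8 s=0: MISS | VC [14, 24]
  [9] addr=0x182 blk=24 s=0: VC-HIT | VC [14, 8]
  [10] addr=0x121 blk=18 s=2: L1-HIT | VC [14, 8]
  [11] addr=0x124 blk=18 s=2: L1-HIT | VC [14, 8]
  [12] addr=0x8b blk=8 s=0: VC-HIT | VC [14, 24]
  [13] addr=0x180 blk=24 s=0: VC-HIT | VC [14, 8]
  [14] addr=0x12e blk=18 s=2: L1-HIT | VC [14, 8]
  [15] addr=0x123 blk=18 s=2: L1-HIT | VC [14, 8]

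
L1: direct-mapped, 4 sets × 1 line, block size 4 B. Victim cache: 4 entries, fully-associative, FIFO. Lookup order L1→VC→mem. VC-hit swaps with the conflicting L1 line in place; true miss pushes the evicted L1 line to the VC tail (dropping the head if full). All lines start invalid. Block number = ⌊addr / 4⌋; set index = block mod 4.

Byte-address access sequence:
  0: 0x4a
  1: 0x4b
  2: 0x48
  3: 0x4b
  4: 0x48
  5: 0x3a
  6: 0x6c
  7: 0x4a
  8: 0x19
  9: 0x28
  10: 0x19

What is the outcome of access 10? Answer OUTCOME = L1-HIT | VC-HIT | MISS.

0: 0x4a (blk 18, set 2) → MISS  vc=[]
1: 0x4b (blk 18, set 2) → L1-HIT  vc=[]
2: 0x48 (blk 18, set 2) → L1-HIT  vc=[]
3: 0x4b (blk 18, set 2) → L1-HIT  vc=[]
4: 0x48 (blk 18, set 2) → L1-HIT  vc=[]
5: 0x3a (blk 14, set 2) → MISS  vc=[18]
6: 0x6c (blk 27, set 3) → MISS  vc=[18]
7: 0x4a (blk 18, set 2) → VC-HIT  vc=[14]
8: 0x19 (blk 6, set 2) → MISS  vc=[14, 18]
9: 0x28 (blk 10, set 2) → MISS  vc=[14, 18, 6]
10: 0x19 (blk 6, set 2) → VC-HIT  vc=[14, 18, 10]

OUTCOME = VC-HIT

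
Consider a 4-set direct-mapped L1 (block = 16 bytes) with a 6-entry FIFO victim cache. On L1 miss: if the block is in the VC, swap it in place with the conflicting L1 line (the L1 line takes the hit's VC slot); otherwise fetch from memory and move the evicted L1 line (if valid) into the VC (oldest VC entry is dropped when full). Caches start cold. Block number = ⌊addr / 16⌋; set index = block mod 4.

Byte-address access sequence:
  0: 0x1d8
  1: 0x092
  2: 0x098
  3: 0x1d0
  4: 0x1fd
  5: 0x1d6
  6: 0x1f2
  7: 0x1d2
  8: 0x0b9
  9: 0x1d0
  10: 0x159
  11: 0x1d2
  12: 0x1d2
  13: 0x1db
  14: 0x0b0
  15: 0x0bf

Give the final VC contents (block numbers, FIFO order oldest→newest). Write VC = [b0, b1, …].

  [0] addr=0x1d8 blk=29 s=1: MISS | VC []
  [1] addr=0x92 blk=9 s=1: MISS | VC [29]
  [2] addr=0x98 blk=9 s=1: L1-HIT | VC [29]
  [3] addr=0x1d0 blk=29 s=1: VC-HIT | VC [9]
  [4] addr=0x1fd blk=31 s=3: MISS | VC [9]
  [5] addr=0x1d6 blk=29 s=1: L1-HIT | VC [9]
  [6] addr=0x1f2 blk=31 s=3: L1-HIT | VC [9]
  [7] addr=0x1d2 blk=29 s=1: L1-HIT | VC [9]
  [8] addr=0xb9 blk=11 s=3: MISS | VC [9, 31]
  [9] addr=0x1d0 blk=29 s=1: L1-HIT | VC [9, 31]
  [10] addr=0x159 blk=21 s=1: MISS | VC [9, 31, 29]
  [11] addr=0x1d2 blk=29 s=1: VC-HIT | VC [9, 31, 21]
  [12] addr=0x1d2 blk=29 s=1: L1-HIT | VC [9, 31, 21]
  [13] addr=0x1db blk=29 s=1: L1-HIT | VC [9, 31, 21]
  [14] addr=0xb0 blk=11 s=3: L1-HIT | VC [9, 31, 21]
  [15] addr=0xbf blk=11 s=3: L1-HIT | VC [9, 31, 21]

VC = [9, 31, 21]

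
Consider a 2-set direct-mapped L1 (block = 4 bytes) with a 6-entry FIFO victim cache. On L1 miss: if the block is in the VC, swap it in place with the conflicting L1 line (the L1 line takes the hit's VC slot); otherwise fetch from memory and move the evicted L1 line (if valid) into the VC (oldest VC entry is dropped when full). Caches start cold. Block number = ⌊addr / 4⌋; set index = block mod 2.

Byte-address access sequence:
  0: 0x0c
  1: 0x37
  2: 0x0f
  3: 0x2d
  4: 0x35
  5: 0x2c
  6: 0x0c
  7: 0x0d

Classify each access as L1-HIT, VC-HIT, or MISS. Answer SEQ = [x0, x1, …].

SEQ = [MISS, MISS, VC-HIT, MISS, VC-HIT, VC-HIT, VC-HIT, L1-HIT]

  [0] addr=0xc blk=3 s=1: MISS | VC []
  [1] addr=0x37 blk=13 s=1: MISS | VC [3]
  [2] addr=0xf blk=3 s=1: VC-HIT | VC [13]
  [3] addr=0x2d blk=11 s=1: MISS | VC [13, 3]
  [4] addr=0x35 blk=13 s=1: VC-HIT | VC [11, 3]
  [5] addr=0x2c blk=11 s=1: VC-HIT | VC [13, 3]
  [6] addr=0xc blk=3 s=1: VC-HIT | VC [13, 11]
  [7] addr=0xd blk=3 s=1: L1-HIT | VC [13, 11]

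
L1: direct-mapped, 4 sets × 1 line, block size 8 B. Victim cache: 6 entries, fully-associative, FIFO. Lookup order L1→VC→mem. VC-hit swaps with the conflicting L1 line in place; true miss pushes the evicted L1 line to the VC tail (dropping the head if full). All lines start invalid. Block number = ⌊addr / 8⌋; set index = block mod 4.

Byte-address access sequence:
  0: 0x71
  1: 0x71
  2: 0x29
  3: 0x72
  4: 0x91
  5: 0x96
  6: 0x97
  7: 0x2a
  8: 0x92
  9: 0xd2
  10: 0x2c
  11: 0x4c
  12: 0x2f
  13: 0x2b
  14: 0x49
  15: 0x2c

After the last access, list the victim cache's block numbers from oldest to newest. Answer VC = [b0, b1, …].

VC = [14, 18, 9]

  [0] addr=0x71 blk=14 s=2: MISS | VC []
  [1] addr=0x71 blk=14 s=2: L1-HIT | VC []
  [2] addr=0x29 blk=5 s=1: MISS | VC []
  [3] addr=0x72 blk=14 s=2: L1-HIT | VC []
  [4] addr=0x91 blk=18 s=2: MISS | VC [14]
  [5] addr=0x96 blk=18 s=2: L1-HIT | VC [14]
  [6] addr=0x97 blk=18 s=2: L1-HIT | VC [14]
  [7] addr=0x2a blk=5 s=1: L1-HIT | VC [14]
  [8] addr=0x92 blk=18 s=2: L1-HIT | VC [14]
  [9] addr=0xd2 blk=26 s=2: MISS | VC [14, 18]
  [10] addr=0x2c blk=5 s=1: L1-HIT | VC [14, 18]
  [11] addr=0x4c blk=9 s=1: MISS | VC [14, 18, 5]
  [12] addr=0x2f blk=5 s=1: VC-HIT | VC [14, 18, 9]
  [13] addr=0x2b blk=5 s=1: L1-HIT | VC [14, 18, 9]
  [14] addr=0x49 blk=9 s=1: VC-HIT | VC [14, 18, 5]
  [15] addr=0x2c blk=5 s=1: VC-HIT | VC [14, 18, 9]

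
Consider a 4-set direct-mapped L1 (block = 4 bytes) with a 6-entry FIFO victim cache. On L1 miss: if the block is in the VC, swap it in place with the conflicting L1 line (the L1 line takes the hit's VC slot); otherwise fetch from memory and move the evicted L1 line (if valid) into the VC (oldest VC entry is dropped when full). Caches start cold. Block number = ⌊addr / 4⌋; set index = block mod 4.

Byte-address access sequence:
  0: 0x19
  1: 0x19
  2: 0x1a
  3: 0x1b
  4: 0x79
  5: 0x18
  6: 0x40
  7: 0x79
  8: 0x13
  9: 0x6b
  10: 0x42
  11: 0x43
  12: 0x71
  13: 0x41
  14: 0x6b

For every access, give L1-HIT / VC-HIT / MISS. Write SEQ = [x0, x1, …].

0: 0x19 (blk 6, set 2) → MISS  vc=[]
1: 0x19 (blk 6, set 2) → L1-HIT  vc=[]
2: 0x1a (blk 6, set 2) → L1-HIT  vc=[]
3: 0x1b (blk 6, set 2) → L1-HIT  vc=[]
4: 0x79 (blk 30, set 2) → MISS  vc=[6]
5: 0x18 (blk 6, set 2) → VC-HIT  vc=[30]
6: 0x40 (blk 16, set 0) → MISS  vc=[30]
7: 0x79 (blk 30, set 2) → VC-HIT  vc=[6]
8: 0x13 (blk 4, set 0) → MISS  vc=[6, 16]
9: 0x6b (blk 26, set 2) → MISS  vc=[6, 16, 30]
10: 0x42 (blk 16, set 0) → VC-HIT  vc=[6, 4, 30]
11: 0x43 (blk 16, set 0) → L1-HIT  vc=[6, 4, 30]
12: 0x71 (blk 28, set 0) → MISS  vc=[6, 4, 30, 16]
13: 0x41 (blk 16, set 0) → VC-HIT  vc=[6, 4, 30, 28]
14: 0x6b (blk 26, set 2) → L1-HIT  vc=[6, 4, 30, 28]

SEQ = [MISS, L1-HIT, L1-HIT, L1-HIT, MISS, VC-HIT, MISS, VC-HIT, MISS, MISS, VC-HIT, L1-HIT, MISS, VC-HIT, L1-HIT]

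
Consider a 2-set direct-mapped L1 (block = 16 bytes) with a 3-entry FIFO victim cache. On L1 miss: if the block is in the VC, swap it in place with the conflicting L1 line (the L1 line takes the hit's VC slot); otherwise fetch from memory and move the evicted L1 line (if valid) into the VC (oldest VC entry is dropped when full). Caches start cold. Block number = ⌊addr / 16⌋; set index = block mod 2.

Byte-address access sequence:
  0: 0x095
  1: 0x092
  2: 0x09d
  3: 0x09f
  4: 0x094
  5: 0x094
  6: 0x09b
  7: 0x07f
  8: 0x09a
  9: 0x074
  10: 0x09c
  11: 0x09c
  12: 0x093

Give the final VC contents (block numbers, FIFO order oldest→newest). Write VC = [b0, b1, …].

#0 0x95→b9/s1 MISS; vc=[]
#1 0x92→b9/s1 L1-HIT; vc=[]
#2 0x9d→b9/s1 L1-HIT; vc=[]
#3 0x9f→b9/s1 L1-HIT; vc=[]
#4 0x94→b9/s1 L1-HIT; vc=[]
#5 0x94→b9/s1 L1-HIT; vc=[]
#6 0x9b→b9/s1 L1-HIT; vc=[]
#7 0x7f→b7/s1 MISS; vc=[9]
#8 0x9a→b9/s1 VC-HIT; vc=[7]
#9 0x74→b7/s1 VC-HIT; vc=[9]
#10 0x9c→b9/s1 VC-HIT; vc=[7]
#11 0x9c→b9/s1 L1-HIT; vc=[7]
#12 0x93→b9/s1 L1-HIT; vc=[7]

VC = [7]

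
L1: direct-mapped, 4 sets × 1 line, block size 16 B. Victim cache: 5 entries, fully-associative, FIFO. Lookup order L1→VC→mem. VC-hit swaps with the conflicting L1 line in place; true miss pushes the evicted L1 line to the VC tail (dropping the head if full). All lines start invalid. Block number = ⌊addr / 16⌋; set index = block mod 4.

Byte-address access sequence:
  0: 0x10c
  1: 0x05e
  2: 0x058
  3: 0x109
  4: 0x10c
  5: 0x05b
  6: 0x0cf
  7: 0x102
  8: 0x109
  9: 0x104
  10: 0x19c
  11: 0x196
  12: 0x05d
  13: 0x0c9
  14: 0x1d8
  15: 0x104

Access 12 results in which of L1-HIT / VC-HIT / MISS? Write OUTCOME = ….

#0 0x10c→b16/s0 MISS; vc=[]
#1 0x5e→b5/s1 MISS; vc=[]
#2 0x58→b5/s1 L1-HIT; vc=[]
#3 0x109→b16/s0 L1-HIT; vc=[]
#4 0x10c→b16/s0 L1-HIT; vc=[]
#5 0x5b→b5/s1 L1-HIT; vc=[]
#6 0xcf→b12/s0 MISS; vc=[16]
#7 0x102→b16/s0 VC-HIT; vc=[12]
#8 0x109→b16/s0 L1-HIT; vc=[12]
#9 0x104→b16/s0 L1-HIT; vc=[12]
#10 0x19c→b25/s1 MISS; vc=[12,5]
#11 0x196→b25/s1 L1-HIT; vc=[12,5]
#12 0x5d→b5/s1 VC-HIT; vc=[12,25]
#13 0xc9→b12/s0 VC-HIT; vc=[16,25]
#14 0x1d8→b29/s1 MISS; vc=[16,25,5]
#15 0x104→b16/s0 VC-HIT; vc=[12,25,5]

OUTCOME = VC-HIT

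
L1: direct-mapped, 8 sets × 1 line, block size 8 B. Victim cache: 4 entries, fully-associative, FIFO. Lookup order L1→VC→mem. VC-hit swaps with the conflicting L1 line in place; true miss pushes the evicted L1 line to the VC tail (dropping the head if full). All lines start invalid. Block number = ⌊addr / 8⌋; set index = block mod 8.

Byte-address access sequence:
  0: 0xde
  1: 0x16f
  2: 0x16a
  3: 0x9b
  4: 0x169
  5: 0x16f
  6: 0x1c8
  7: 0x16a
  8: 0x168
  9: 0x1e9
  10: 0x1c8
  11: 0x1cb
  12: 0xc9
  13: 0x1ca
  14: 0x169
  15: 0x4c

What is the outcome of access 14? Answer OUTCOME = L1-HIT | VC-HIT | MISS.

0: 0xde (blk 27, set 3) → MISS  vc=[]
1: 0x16f (blk 45, set 5) → MISS  vc=[]
2: 0x16a (blk 45, set 5) → L1-HIT  vc=[]
3: 0x9b (blk 19, set 3) → MISS  vc=[27]
4: 0x169 (blk 45, set 5) → L1-HIT  vc=[27]
5: 0x16f (blk 45, set 5) → L1-HIT  vc=[27]
6: 0x1c8 (blk 57, set 1) → MISS  vc=[27]
7: 0x16a (blk 45, set 5) → L1-HIT  vc=[27]
8: 0x168 (blk 45, set 5) → L1-HIT  vc=[27]
9: 0x1e9 (blk 61, set 5) → MISS  vc=[27, 45]
10: 0x1c8 (blk 57, set 1) → L1-HIT  vc=[27, 45]
11: 0x1cb (blk 57, set 1) → L1-HIT  vc=[27, 45]
12: 0xc9 (blk 25, set 1) → MISS  vc=[27, 45, 57]
13: 0x1ca (blk 57, set 1) → VC-HIT  vc=[27, 45, 25]
14: 0x169 (blk 45, set 5) → VC-HIT  vc=[27, 61, 25]
15: 0x4c (blk 9, set 1) → MISS  vc=[27, 61, 25, 57]

OUTCOME = VC-HIT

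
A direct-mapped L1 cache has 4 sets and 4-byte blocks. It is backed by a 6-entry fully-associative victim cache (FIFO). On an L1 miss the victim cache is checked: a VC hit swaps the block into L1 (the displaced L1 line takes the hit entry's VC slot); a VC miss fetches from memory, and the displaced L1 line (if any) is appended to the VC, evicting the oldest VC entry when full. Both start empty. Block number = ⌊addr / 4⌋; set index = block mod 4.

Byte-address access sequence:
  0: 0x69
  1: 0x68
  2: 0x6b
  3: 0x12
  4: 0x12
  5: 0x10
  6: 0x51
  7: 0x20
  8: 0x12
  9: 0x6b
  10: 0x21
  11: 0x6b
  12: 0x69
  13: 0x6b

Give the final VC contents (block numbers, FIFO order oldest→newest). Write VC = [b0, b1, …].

#0 0x69→b26/s2 MISS; vc=[]
#1 0x68→b26/s2 L1-HIT; vc=[]
#2 0x6b→b26/s2 L1-HIT; vc=[]
#3 0x12→b4/s0 MISS; vc=[]
#4 0x12→b4/s0 L1-HIT; vc=[]
#5 0x10→b4/s0 L1-HIT; vc=[]
#6 0x51→b20/s0 MISS; vc=[4]
#7 0x20→b8/s0 MISS; vc=[4,20]
#8 0x12→b4/s0 VC-HIT; vc=[8,20]
#9 0x6b→b26/s2 L1-HIT; vc=[8,20]
#10 0x21→b8/s0 VC-HIT; vc=[4,20]
#11 0x6b→b26/s2 L1-HIT; vc=[4,20]
#12 0x69→b26/s2 L1-HIT; vc=[4,20]
#13 0x6b→b26/s2 L1-HIT; vc=[4,20]

VC = [4, 20]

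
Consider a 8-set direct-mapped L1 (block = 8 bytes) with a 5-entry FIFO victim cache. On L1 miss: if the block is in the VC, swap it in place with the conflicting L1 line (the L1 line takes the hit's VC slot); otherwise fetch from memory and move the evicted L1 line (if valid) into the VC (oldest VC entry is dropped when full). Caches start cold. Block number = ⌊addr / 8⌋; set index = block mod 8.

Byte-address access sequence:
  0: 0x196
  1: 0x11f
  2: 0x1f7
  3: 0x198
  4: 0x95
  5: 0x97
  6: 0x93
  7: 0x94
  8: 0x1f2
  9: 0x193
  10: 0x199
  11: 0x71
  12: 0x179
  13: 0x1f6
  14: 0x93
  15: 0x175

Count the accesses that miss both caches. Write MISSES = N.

MISSES = 8

  [0] addr=0x196 blk=50 s=2: MISS | VC []
  [1] addr=0x11f blk=35 s=3: MISS | VC []
  [2] addr=0x1f7 blk=62 s=6: MISS | VC []
  [3] addr=0x198 blk=51 s=3: MISS | VC [35]
  [4] addr=0x95 blk=18 s=2: MISS | VC [35, 50]
  [5] addr=0x97 blk=18 s=2: L1-HIT | VC [35, 50]
  [6] addr=0x93 blk=18 s=2: L1-HIT | VC [35, 50]
  [7] addr=0x94 blk=18 s=2: L1-HIT | VC [35, 50]
  [8] addr=0x1f2 blk=62 s=6: L1-HIT | VC [35, 50]
  [9] addr=0x193 blk=50 s=2: VC-HIT | VC [35, 18]
  [10] addr=0x199 blk=51 s=3: L1-HIT | VC [35, 18]
  [11] addr=0x71 blk=14 s=6: MISS | VC [35, 18, 62]
  [12] addr=0x179 blk=47 s=7: MISS | VC [35, 18, 62]
  [13] addr=0x1f6 blk=62 s=6: VC-HIT | VC [35, 18, 14]
  [14] addr=0x93 blk=18 s=2: VC-HIT | VC [35, 50, 14]
  [15] addr=0x175 blk=46 s=6: MISS | VC [35, 50, 14, 62]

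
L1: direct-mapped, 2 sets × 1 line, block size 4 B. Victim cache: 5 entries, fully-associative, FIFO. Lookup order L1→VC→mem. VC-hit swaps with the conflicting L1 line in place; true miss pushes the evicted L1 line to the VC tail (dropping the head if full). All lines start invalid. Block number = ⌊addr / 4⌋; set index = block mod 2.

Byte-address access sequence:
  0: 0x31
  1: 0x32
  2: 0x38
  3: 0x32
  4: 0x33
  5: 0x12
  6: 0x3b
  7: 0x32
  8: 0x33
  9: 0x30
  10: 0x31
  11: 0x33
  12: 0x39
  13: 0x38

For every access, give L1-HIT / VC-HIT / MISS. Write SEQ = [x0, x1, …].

#0 0x31→b12/s0 MISS; vc=[]
#1 0x32→b12/s0 L1-HIT; vc=[]
#2 0x38→b14/s0 MISS; vc=[12]
#3 0x32→b12/s0 VC-HIT; vc=[14]
#4 0x33→b12/s0 L1-HIT; vc=[14]
#5 0x12→b4/s0 MISS; vc=[14,12]
#6 0x3b→b14/s0 VC-HIT; vc=[4,12]
#7 0x32→b12/s0 VC-HIT; vc=[4,14]
#8 0x33→b12/s0 L1-HIT; vc=[4,14]
#9 0x30→b12/s0 L1-HIT; vc=[4,14]
#10 0x31→b12/s0 L1-HIT; vc=[4,14]
#11 0x33→b12/s0 L1-HIT; vc=[4,14]
#12 0x39→b14/s0 VC-HIT; vc=[4,12]
#13 0x38→b14/s0 L1-HIT; vc=[4,12]

SEQ = [MISS, L1-HIT, MISS, VC-HIT, L1-HIT, MISS, VC-HIT, VC-HIT, L1-HIT, L1-HIT, L1-HIT, L1-HIT, VC-HIT, L1-HIT]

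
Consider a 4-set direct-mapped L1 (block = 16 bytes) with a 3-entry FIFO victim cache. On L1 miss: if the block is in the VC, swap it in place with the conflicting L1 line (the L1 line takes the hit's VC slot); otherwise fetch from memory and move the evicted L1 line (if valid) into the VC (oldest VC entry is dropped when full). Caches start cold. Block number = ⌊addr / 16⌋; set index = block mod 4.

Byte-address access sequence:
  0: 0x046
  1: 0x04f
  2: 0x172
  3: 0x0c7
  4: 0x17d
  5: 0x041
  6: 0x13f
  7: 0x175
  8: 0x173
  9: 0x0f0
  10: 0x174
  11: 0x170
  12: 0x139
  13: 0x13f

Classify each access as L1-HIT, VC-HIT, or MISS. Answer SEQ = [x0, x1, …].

SEQ = [MISS, L1-HIT, MISS, MISS, L1-HIT, VC-HIT, MISS, VC-HIT, L1-HIT, MISS, VC-HIT, L1-HIT, VC-HIT, L1-HIT]

#0 0x46→b4/s0 MISS; vc=[]
#1 0x4f→b4/s0 L1-HIT; vc=[]
#2 0x172→b23/s3 MISS; vc=[]
#3 0xc7→b12/s0 MISS; vc=[4]
#4 0x17d→b23/s3 L1-HIT; vc=[4]
#5 0x41→b4/s0 VC-HIT; vc=[12]
#6 0x13f→b19/s3 MISS; vc=[12,23]
#7 0x175→b23/s3 VC-HIT; vc=[12,19]
#8 0x173→b23/s3 L1-HIT; vc=[12,19]
#9 0xf0→b15/s3 MISS; vc=[12,19,23]
#10 0x174→b23/s3 VC-HIT; vc=[12,19,15]
#11 0x170→b23/s3 L1-HIT; vc=[12,19,15]
#12 0x139→b19/s3 VC-HIT; vc=[12,23,15]
#13 0x13f→b19/s3 L1-HIT; vc=[12,23,15]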